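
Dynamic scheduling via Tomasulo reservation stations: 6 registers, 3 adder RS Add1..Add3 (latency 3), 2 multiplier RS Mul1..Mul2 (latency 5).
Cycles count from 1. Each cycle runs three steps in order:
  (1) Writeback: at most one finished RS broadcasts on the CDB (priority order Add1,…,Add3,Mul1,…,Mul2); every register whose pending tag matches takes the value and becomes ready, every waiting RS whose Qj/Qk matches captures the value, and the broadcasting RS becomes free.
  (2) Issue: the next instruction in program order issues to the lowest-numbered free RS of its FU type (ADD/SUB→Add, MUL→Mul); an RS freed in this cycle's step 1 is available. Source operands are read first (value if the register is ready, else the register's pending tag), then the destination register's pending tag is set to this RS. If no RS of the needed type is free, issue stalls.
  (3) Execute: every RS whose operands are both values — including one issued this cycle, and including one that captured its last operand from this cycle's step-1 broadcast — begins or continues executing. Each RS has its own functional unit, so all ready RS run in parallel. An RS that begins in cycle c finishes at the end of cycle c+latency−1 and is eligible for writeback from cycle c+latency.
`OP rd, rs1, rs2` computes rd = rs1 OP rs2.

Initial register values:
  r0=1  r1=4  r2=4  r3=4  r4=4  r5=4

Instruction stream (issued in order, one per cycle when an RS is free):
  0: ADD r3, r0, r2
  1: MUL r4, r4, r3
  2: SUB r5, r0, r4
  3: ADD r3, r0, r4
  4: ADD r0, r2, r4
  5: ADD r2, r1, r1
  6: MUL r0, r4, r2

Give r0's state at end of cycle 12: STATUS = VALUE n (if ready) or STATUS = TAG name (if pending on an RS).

STATUS = TAG Add3

c1: issue ADD r3<-Add1 | r0:1,r1:4,r2:4,r3:Add1,r4:4,r5:4
c2: issue MUL r4<-Mul1 | r0:1,r1:4,r2:4,r3:Add1,r4:Mul1,r5:4
c3: issue SUB r5<-Add2 | r0:1,r1:4,r2:4,r3:Add1,r4:Mul1,r5:Add2
c4: CDB Add1=5; issue ADD r3<-Add1 | r0:1,r1:4,r2:4,r3:Add1,r4:Mul1,r5:Add2
c5: issue ADD r0<-Add3 | r0:Add3,r1:4,r2:4,r3:Add1,r4:Mul1,r5:Add2
c6: stall | r0:Add3,r1:4,r2:4,r3:Add1,r4:Mul1,r5:Add2
c7: stall | r0:Add3,r1:4,r2:4,r3:Add1,r4:Mul1,r5:Add2
c8: stall | r0:Add3,r1:4,r2:4,r3:Add1,r4:Mul1,r5:Add2
c9: CDB Mul1=20; stall | r0:Add3,r1:4,r2:4,r3:Add1,r4:20,r5:Add2
c10: stall | r0:Add3,r1:4,r2:4,r3:Add1,r4:20,r5:Add2
c11: stall | r0:Add3,r1:4,r2:4,r3:Add1,r4:20,r5:Add2
c12: CDB Add1=21; issue ADD r2<-Add1 | r0:Add3,r1:4,r2:Add1,r3:21,r4:20,r5:Add2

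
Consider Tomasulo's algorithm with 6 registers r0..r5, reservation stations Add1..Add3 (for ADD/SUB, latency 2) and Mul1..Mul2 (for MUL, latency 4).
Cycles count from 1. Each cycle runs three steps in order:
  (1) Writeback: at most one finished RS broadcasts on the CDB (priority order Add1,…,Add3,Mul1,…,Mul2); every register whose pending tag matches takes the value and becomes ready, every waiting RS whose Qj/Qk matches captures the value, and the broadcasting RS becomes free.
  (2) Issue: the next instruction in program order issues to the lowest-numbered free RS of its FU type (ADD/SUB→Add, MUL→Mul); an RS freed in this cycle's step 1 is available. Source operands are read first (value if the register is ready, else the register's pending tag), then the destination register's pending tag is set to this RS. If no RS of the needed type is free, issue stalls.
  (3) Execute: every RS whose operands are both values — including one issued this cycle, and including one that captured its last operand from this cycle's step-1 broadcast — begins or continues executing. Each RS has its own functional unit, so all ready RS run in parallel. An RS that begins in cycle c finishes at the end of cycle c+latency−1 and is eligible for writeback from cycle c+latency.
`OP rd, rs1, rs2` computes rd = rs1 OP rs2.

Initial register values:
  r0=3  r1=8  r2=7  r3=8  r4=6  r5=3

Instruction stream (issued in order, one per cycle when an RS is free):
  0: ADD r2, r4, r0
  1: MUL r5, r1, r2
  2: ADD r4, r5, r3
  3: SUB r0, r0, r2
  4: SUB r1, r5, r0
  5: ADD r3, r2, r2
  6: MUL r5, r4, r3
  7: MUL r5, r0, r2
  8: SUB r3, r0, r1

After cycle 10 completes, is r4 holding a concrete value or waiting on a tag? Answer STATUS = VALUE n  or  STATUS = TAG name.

  c1: issue ADD r2<-Add1  regs: r0:3,r1:8,r2:Add1,r3:8,r4:6,r5:3
  c2: issue MUL r5<-Mul1  regs: r0:3,r1:8,r2:Add1,r3:8,r4:6,r5:Mul1
  c3: CDB Add1=9; issue ADD r4<-Add1  regs: r0:3,r1:8,r2:9,r3:8,r4:Add1,r5:Mul1
  c4: issue SUB r0<-Add2  regs: r0:Add2,r1:8,r2:9,r3:8,r4:Add1,r5:Mul1
  c5: issue SUB r1<-Add3  regs: r0:Add2,r1:Add3,r2:9,r3:8,r4:Add1,r5:Mul1
  c6: CDB Add2=-6; issue ADD r3<-Add2  regs: r0:-6,r1:Add3,r2:9,r3:Add2,r4:Add1,r5:Mul1
  c7: CDB Mul1=72; issue MUL r5<-Mul1  regs: r0:-6,r1:Add3,r2:9,r3:Add2,r4:Add1,r5:Mul1
  c8: CDB Add2=18; issue MUL r5<-Mul2  regs: r0:-6,r1:Add3,r2:9,r3:18,r4:Add1,r5:Mul2
  c9: CDB Add1=80; issue SUB r3<-Add1  regs: r0:-6,r1:Add3,r2:9,r3:Add1,r4:80,r5:Mul2
  c10: CDB Add3=78  regs: r0:-6,r1:78,r2:9,r3:Add1,r4:80,r5:Mul2

STATUS = VALUE 80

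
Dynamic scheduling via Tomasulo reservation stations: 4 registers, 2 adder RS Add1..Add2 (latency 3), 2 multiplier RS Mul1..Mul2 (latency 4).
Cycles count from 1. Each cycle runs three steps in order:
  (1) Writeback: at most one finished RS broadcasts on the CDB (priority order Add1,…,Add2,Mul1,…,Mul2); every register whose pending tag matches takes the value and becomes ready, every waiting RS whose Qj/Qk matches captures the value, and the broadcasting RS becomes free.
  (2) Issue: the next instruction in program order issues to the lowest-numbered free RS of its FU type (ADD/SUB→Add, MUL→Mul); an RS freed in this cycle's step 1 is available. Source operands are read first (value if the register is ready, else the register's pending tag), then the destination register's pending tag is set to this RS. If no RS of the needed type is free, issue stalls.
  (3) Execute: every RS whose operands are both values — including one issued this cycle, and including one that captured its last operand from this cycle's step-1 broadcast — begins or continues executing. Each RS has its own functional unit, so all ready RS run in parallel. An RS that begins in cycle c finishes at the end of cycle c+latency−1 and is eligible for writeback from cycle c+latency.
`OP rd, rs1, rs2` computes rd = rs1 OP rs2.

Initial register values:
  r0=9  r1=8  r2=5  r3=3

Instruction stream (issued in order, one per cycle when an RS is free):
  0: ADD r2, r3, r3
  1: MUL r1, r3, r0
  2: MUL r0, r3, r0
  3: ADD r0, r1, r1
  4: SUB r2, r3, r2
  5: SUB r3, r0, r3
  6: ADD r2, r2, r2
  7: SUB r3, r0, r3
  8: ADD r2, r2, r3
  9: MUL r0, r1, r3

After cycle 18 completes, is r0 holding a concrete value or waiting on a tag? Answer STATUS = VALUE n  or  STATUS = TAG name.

c1: issue ADD r2<-Add1 | r0:9,r1:8,r2:Add1,r3:3
c2: issue MUL r1<-Mul1 | r0:9,r1:Mul1,r2:Add1,r3:3
c3: issue MUL r0<-Mul2 | r0:Mul2,r1:Mul1,r2:Add1,r3:3
c4: CDB Add1=6; issue ADD r0<-Add1 | r0:Add1,r1:Mul1,r2:6,r3:3
c5: issue SUB r2<-Add2 | r0:Add1,r1:Mul1,r2:Add2,r3:3
c6: CDB Mul1=27; stall | r0:Add1,r1:27,r2:Add2,r3:3
c7: CDB Mul2=27; stall | r0:Add1,r1:27,r2:Add2,r3:3
c8: CDB Add2=-3; issue SUB r3<-Add2 | r0:Add1,r1:27,r2:-3,r3:Add2
c9: CDB Add1=54; issue ADD r2<-Add1 | r0:54,r1:27,r2:Add1,r3:Add2
c10: stall | r0:54,r1:27,r2:Add1,r3:Add2
c11: stall | r0:54,r1:27,r2:Add1,r3:Add2
c12: CDB Add1=-6; issue SUB r3<-Add1 | r0:54,r1:27,r2:-6,r3:Add1
c13: CDB Add2=51; issue ADD r2<-Add2 | r0:54,r1:27,r2:Add2,r3:Add1
c14: issue MUL r0<-Mul1 | r0:Mul1,r1:27,r2:Add2,r3:Add1
c15: - | r0:Mul1,r1:27,r2:Add2,r3:Add1
c16: CDB Add1=3 | r0:Mul1,r1:27,r2:Add2,r3:3
c17: - | r0:Mul1,r1:27,r2:Add2,r3:3
c18: - | r0:Mul1,r1:27,r2:Add2,r3:3

STATUS = TAG Mul1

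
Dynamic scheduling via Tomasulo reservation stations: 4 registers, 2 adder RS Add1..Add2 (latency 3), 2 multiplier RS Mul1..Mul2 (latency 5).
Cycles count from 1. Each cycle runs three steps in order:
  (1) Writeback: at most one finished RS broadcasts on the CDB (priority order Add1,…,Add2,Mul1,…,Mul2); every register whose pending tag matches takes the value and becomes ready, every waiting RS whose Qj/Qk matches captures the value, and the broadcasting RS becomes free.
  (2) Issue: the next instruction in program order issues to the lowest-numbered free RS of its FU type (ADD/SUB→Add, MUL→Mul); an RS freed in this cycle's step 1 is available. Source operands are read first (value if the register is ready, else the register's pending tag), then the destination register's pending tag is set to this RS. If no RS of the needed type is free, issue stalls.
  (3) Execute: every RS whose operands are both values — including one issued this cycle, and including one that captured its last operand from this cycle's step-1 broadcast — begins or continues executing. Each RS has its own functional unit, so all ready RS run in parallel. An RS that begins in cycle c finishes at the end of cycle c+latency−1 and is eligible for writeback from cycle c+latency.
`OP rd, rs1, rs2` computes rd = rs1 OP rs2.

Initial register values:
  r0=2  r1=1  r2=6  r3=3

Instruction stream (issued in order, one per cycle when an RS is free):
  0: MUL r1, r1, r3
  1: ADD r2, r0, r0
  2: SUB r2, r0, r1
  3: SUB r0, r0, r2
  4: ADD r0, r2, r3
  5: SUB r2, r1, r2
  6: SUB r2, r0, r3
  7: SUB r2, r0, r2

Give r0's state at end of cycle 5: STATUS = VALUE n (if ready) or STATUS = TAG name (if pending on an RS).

STATUS = TAG Add1

  c1: issue MUL r1<-Mul1  regs: r0:2,r1:Mul1,r2:6,r3:3
  c2: issue ADD r2<-Add1  regs: r0:2,r1:Mul1,r2:Add1,r3:3
  c3: issue SUB r2<-Add2  regs: r0:2,r1:Mul1,r2:Add2,r3:3
  c4: stall  regs: r0:2,r1:Mul1,r2:Add2,r3:3
  c5: CDB Add1=4; issue SUB r0<-Add1  regs: r0:Add1,r1:Mul1,r2:Add2,r3:3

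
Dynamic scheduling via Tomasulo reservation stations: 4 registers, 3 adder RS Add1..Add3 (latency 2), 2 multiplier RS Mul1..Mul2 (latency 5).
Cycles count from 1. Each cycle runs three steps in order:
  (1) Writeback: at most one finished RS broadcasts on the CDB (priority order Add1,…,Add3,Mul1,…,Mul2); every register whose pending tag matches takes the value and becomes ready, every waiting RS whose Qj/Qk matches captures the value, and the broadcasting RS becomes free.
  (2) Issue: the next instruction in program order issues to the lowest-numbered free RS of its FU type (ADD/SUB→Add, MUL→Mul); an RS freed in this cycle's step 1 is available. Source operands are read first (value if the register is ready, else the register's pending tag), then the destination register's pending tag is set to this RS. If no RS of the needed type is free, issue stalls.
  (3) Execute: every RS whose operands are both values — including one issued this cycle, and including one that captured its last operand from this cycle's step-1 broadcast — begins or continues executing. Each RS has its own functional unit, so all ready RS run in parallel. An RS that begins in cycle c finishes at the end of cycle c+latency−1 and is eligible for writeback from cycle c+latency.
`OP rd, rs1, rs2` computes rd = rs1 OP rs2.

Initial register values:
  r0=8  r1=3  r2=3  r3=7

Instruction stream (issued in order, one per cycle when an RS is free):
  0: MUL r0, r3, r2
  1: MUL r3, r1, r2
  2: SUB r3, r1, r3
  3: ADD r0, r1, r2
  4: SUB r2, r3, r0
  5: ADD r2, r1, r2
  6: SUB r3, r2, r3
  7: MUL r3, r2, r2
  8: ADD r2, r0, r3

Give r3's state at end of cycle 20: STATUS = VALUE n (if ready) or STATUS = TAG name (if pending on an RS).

c1: issue MUL r0<-Mul1 | r0:Mul1,r1:3,r2:3,r3:7
c2: issue MUL r3<-Mul2 | r0:Mul1,r1:3,r2:3,r3:Mul2
c3: issue SUB r3<-Add1 | r0:Mul1,r1:3,r2:3,r3:Add1
c4: issue ADD r0<-Add2 | r0:Add2,r1:3,r2:3,r3:Add1
c5: issue SUB r2<-Add3 | r0:Add2,r1:3,r2:Add3,r3:Add1
c6: CDB Add2=6; issue ADD r2<-Add2 | r0:6,r1:3,r2:Add2,r3:Add1
c7: CDB Mul1=21; stall | r0:6,r1:3,r2:Add2,r3:Add1
c8: CDB Mul2=9; stall | r0:6,r1:3,r2:Add2,r3:Add1
c9: stall | r0:6,r1:3,r2:Add2,r3:Add1
c10: CDB Add1=-6; issue SUB r3<-Add1 | r0:6,r1:3,r2:Add2,r3:Add1
c11: issue MUL r3<-Mul1 | r0:6,r1:3,r2:Add2,r3:Mul1
c12: CDB Add3=-12; issue ADD r2<-Add3 | r0:6,r1:3,r2:Add3,r3:Mul1
c13: - | r0:6,r1:3,r2:Add3,r3:Mul1
c14: CDB Add2=-9 | r0:6,r1:3,r2:Add3,r3:Mul1
c15: - | r0:6,r1:3,r2:Add3,r3:Mul1
c16: CDB Add1=-3 | r0:6,r1:3,r2:Add3,r3:Mul1
c17: - | r0:6,r1:3,r2:Add3,r3:Mul1
c18: - | r0:6,r1:3,r2:Add3,r3:Mul1
c19: CDB Mul1=81 | r0:6,r1:3,r2:Add3,r3:81
c20: - | r0:6,r1:3,r2:Add3,r3:81

STATUS = VALUE 81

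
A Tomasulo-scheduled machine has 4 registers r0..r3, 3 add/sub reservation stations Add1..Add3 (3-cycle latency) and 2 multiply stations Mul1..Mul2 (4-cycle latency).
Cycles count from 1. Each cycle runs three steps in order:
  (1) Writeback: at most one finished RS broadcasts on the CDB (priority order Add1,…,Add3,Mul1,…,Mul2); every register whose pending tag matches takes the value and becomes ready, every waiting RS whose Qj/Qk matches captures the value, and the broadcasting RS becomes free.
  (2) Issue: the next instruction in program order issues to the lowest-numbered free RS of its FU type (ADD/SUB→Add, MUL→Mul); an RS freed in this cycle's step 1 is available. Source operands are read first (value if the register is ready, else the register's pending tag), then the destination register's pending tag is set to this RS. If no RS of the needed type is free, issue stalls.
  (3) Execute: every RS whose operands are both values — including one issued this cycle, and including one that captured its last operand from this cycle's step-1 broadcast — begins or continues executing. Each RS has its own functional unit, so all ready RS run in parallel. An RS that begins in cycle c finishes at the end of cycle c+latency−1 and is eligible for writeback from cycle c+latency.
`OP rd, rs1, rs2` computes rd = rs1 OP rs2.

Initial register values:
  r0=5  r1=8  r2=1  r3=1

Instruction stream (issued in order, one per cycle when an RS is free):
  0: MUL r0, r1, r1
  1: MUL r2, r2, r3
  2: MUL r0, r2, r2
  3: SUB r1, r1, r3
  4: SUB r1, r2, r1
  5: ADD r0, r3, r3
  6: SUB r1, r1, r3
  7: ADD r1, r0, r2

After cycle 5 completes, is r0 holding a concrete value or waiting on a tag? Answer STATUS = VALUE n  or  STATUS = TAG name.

STATUS = TAG Mul1

cycle 1: issue MUL r0<-Mul1 // r0:Mul1,r1:8,r2:1,r3:1
cycle 2: issue MUL r2<-Mul2 // r0:Mul1,r1:8,r2:Mul2,r3:1
cycle 3: stall // r0:Mul1,r1:8,r2:Mul2,r3:1
cycle 4: stall // r0:Mul1,r1:8,r2:Mul2,r3:1
cycle 5: CDB Mul1=64; issue MUL r0<-Mul1 // r0:Mul1,r1:8,r2:Mul2,r3:1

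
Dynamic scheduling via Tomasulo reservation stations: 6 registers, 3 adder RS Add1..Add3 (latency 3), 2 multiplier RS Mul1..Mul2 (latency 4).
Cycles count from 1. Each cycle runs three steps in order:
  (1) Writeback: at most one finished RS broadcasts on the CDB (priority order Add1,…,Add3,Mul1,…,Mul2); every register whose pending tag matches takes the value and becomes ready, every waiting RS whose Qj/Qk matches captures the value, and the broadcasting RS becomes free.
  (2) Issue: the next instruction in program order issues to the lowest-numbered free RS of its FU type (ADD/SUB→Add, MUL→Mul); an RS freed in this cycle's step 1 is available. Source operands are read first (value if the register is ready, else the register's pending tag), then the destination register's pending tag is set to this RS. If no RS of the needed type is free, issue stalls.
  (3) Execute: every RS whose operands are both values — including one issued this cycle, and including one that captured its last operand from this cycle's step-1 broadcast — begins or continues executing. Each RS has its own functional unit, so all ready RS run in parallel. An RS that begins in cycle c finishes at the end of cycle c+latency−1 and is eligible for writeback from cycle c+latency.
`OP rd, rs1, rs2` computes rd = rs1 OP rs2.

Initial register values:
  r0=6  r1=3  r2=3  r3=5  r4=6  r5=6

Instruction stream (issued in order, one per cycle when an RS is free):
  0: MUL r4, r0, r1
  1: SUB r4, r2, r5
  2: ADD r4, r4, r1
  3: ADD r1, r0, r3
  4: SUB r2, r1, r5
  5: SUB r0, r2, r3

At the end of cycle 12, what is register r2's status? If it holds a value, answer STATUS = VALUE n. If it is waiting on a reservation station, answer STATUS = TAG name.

STATUS = VALUE 5

  c1: issue MUL r4<-Mul1  regs: r0:6,r1:3,r2:3,r3:5,r4:Mul1,r5:6
  c2: issue SUB r4<-Add1  regs: r0:6,r1:3,r2:3,r3:5,r4:Add1,r5:6
  c3: issue ADD r4<-Add2  regs: r0:6,r1:3,r2:3,r3:5,r4:Add2,r5:6
  c4: issue ADD r1<-Add3  regs: r0:6,r1:Add3,r2:3,r3:5,r4:Add2,r5:6
  c5: CDB Add1=-3; issue SUB r2<-Add1  regs: r0:6,r1:Add3,r2:Add1,r3:5,r4:Add2,r5:6
  c6: CDB Mul1=18; stall  regs: r0:6,r1:Add3,r2:Add1,r3:5,r4:Add2,r5:6
  c7: CDB Add3=11; issue SUB r0<-Add3  regs: r0:Add3,r1:11,r2:Add1,r3:5,r4:Add2,r5:6
  c8: CDB Add2=0  regs: r0:Add3,r1:11,r2:Add1,r3:5,r4:0,r5:6
  c9: -  regs: r0:Add3,r1:11,r2:Add1,r3:5,r4:0,r5:6
  c10: CDB Add1=5  regs: r0:Add3,r1:11,r2:5,r3:5,r4:0,r5:6
  c11: -  regs: r0:Add3,r1:11,r2:5,r3:5,r4:0,r5:6
  c12: -  regs: r0:Add3,r1:11,r2:5,r3:5,r4:0,r5:6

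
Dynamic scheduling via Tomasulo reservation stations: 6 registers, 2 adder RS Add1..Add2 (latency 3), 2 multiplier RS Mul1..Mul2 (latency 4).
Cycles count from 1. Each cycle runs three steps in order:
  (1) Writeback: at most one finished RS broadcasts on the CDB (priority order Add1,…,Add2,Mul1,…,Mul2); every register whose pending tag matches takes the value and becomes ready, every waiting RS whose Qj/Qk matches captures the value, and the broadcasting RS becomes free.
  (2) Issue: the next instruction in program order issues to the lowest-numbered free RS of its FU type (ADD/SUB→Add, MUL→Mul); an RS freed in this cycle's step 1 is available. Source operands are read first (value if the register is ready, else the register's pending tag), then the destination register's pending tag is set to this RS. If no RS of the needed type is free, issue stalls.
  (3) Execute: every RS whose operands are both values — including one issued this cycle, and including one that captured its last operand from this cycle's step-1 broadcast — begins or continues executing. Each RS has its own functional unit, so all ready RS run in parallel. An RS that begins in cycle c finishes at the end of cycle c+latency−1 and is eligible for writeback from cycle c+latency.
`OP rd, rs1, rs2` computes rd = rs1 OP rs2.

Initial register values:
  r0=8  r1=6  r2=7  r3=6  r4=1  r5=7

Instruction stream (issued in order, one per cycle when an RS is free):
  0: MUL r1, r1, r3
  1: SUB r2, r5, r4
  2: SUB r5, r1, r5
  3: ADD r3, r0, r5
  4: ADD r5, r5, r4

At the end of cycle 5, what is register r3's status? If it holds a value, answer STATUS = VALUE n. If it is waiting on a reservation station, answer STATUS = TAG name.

  c1: issue MUL r1<-Mul1  regs: r0:8,r1:Mul1,r2:7,r3:6,r4:1,r5:7
  c2: issue SUB r2<-Add1  regs: r0:8,r1:Mul1,r2:Add1,r3:6,r4:1,r5:7
  c3: issue SUB r5<-Add2  regs: r0:8,r1:Mul1,r2:Add1,r3:6,r4:1,r5:Add2
  c4: stall  regs: r0:8,r1:Mul1,r2:Add1,r3:6,r4:1,r5:Add2
  c5: CDB Add1=6; issue ADD r3<-Add1  regs: r0:8,r1:Mul1,r2:6,r3:Add1,r4:1,r5:Add2

STATUS = TAG Add1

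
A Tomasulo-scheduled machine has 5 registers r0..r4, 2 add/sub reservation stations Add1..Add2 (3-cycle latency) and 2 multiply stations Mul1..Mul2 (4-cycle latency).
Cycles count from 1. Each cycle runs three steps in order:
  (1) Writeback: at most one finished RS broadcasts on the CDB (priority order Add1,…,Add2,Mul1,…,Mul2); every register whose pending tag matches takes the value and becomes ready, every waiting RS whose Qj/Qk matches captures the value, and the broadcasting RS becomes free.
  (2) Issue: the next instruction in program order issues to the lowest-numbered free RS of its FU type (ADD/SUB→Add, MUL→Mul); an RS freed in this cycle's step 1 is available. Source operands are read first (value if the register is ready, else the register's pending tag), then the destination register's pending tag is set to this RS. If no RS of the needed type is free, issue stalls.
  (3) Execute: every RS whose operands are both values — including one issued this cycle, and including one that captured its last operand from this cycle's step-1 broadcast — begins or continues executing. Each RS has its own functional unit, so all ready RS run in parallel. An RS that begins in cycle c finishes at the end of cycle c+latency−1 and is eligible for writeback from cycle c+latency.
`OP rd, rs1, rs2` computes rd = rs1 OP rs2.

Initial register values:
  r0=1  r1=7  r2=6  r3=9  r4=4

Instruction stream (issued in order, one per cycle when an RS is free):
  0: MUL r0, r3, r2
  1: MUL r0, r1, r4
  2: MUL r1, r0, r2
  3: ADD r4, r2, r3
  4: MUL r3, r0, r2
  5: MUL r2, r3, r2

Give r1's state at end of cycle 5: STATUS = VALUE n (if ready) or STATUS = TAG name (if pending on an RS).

STATUS = TAG Mul1

cycle 1: issue MUL r0<-Mul1 // r0:Mul1,r1:7,r2:6,r3:9,r4:4
cycle 2: issue MUL r0<-Mul2 // r0:Mul2,r1:7,r2:6,r3:9,r4:4
cycle 3: stall // r0:Mul2,r1:7,r2:6,r3:9,r4:4
cycle 4: stall // r0:Mul2,r1:7,r2:6,r3:9,r4:4
cycle 5: CDB Mul1=54; issue MUL r1<-Mul1 // r0:Mul2,r1:Mul1,r2:6,r3:9,r4:4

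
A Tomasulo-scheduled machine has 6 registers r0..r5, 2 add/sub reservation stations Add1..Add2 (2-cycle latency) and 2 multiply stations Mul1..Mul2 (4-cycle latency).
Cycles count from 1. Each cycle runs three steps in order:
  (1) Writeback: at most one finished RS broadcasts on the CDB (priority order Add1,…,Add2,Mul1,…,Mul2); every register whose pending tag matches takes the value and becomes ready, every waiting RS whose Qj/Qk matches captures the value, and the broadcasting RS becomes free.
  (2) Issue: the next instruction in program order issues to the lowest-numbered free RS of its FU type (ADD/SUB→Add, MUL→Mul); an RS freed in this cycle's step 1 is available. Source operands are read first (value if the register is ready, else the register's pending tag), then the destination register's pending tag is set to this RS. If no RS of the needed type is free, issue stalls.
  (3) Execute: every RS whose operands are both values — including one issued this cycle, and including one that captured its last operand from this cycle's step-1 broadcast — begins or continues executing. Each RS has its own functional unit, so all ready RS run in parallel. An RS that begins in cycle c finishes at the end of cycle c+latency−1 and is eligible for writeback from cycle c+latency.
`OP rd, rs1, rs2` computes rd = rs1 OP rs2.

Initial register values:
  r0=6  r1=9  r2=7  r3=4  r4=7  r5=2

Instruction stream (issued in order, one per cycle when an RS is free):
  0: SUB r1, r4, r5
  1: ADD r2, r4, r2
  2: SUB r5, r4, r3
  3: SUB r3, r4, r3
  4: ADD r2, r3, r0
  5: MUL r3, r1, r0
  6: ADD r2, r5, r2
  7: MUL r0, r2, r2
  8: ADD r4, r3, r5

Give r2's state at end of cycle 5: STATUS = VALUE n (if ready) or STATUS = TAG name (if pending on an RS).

cycle 1: issue SUB r1<-Add1 // r0:6,r1:Add1,r2:7,r3:4,r4:7,r5:2
cycle 2: issue ADD r2<-Add2 // r0:6,r1:Add1,r2:Add2,r3:4,r4:7,r5:2
cycle 3: CDB Add1=5; issue SUB r5<-Add1 // r0:6,r1:5,r2:Add2,r3:4,r4:7,r5:Add1
cycle 4: CDB Add2=14; issue SUB r3<-Add2 // r0:6,r1:5,r2:14,r3:Add2,r4:7,r5:Add1
cycle 5: CDB Add1=3; issue ADD r2<-Add1 // r0:6,r1:5,r2:Add1,r3:Add2,r4:7,r5:3

STATUS = TAG Add1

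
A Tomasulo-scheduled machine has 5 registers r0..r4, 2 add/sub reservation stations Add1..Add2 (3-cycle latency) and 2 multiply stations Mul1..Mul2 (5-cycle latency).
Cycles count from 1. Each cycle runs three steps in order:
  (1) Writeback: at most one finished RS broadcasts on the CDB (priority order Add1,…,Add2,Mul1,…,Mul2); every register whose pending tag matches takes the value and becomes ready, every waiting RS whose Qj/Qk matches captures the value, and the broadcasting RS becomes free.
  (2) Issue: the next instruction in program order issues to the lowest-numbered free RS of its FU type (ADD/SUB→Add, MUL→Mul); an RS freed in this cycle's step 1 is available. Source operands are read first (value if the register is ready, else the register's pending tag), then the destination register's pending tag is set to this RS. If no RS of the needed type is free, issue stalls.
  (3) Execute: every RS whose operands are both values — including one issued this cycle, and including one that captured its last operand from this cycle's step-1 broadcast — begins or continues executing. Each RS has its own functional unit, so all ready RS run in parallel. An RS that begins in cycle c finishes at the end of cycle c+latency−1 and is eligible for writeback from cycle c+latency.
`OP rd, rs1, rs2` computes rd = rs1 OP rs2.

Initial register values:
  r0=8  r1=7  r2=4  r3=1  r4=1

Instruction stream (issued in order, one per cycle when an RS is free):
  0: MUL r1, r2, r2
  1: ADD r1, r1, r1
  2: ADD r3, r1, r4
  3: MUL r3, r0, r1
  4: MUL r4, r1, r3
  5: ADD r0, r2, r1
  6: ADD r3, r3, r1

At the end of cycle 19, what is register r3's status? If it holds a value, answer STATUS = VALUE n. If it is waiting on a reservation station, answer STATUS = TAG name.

STATUS = VALUE 288

c1: issue MUL r1<-Mul1 | r0:8,r1:Mul1,r2:4,r3:1,r4:1
c2: issue ADD r1<-Add1 | r0:8,r1:Add1,r2:4,r3:1,r4:1
c3: issue ADD r3<-Add2 | r0:8,r1:Add1,r2:4,r3:Add2,r4:1
c4: issue MUL r3<-Mul2 | r0:8,r1:Add1,r2:4,r3:Mul2,r4:1
c5: stall | r0:8,r1:Add1,r2:4,r3:Mul2,r4:1
c6: CDB Mul1=16; issue MUL r4<-Mul1 | r0:8,r1:Add1,r2:4,r3:Mul2,r4:Mul1
c7: stall | r0:8,r1:Add1,r2:4,r3:Mul2,r4:Mul1
c8: stall | r0:8,r1:Add1,r2:4,r3:Mul2,r4:Mul1
c9: CDB Add1=32; issue ADD r0<-Add1 | r0:Add1,r1:32,r2:4,r3:Mul2,r4:Mul1
c10: stall | r0:Add1,r1:32,r2:4,r3:Mul2,r4:Mul1
c11: stall | r0:Add1,r1:32,r2:4,r3:Mul2,r4:Mul1
c12: CDB Add1=36; issue ADD r3<-Add1 | r0:36,r1:32,r2:4,r3:Add1,r4:Mul1
c13: CDB Add2=33 | r0:36,r1:32,r2:4,r3:Add1,r4:Mul1
c14: CDB Mul2=256 | r0:36,r1:32,r2:4,r3:Add1,r4:Mul1
c15: - | r0:36,r1:32,r2:4,r3:Add1,r4:Mul1
c16: - | r0:36,r1:32,r2:4,r3:Add1,r4:Mul1
c17: CDB Add1=288 | r0:36,r1:32,r2:4,r3:288,r4:Mul1
c18: - | r0:36,r1:32,r2:4,r3:288,r4:Mul1
c19: CDB Mul1=8192 | r0:36,r1:32,r2:4,r3:288,r4:8192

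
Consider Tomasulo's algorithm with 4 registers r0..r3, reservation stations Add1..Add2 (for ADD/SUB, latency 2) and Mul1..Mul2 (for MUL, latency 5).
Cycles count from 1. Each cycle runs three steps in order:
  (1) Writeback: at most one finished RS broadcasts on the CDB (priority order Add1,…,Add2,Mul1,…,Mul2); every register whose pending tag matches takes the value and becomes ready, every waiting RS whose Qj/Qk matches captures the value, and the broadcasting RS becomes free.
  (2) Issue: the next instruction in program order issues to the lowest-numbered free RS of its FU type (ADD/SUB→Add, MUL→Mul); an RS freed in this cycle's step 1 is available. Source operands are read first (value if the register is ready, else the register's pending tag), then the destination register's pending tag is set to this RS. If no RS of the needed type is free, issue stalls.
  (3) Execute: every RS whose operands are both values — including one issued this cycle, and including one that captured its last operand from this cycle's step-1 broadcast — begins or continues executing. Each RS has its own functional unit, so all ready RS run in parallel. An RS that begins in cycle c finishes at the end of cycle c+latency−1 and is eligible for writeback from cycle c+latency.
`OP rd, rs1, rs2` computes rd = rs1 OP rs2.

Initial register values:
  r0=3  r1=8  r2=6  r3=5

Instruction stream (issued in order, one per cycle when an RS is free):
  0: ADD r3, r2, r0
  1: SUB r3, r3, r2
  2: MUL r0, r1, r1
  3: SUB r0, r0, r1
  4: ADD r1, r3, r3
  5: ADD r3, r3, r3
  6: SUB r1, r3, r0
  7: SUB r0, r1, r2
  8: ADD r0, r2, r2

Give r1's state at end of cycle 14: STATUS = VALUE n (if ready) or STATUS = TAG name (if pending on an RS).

  c1: issue ADD r3<-Add1  regs: r0:3,r1:8,r2:6,r3:Add1
  c2: issue SUB r3<-Add2  regs: r0:3,r1:8,r2:6,r3:Add2
  c3: CDB Add1=9; issue MUL r0<-Mul1  regs: r0:Mul1,r1:8,r2:6,r3:Add2
  c4: issue SUB r0<-Add1  regs: r0:Add1,r1:8,r2:6,r3:Add2
  c5: CDB Add2=3; issue ADD r1<-Add2  regs: r0:Add1,r1:Add2,r2:6,r3:3
  c6: stall  regs: r0:Add1,r1:Add2,r2:6,r3:3
  c7: CDB Add2=6; issue ADD r3<-Add2  regs: r0:Add1,r1:6,r2:6,r3:Add2
  c8: CDB Mul1=64; stall  regs: r0:Add1,r1:6,r2:6,r3:Add2
  c9: CDB Add2=6; issue SUB r1<-Add2  regs: r0:Add1,r1:Add2,r2:6,r3:6
  c10: CDB Add1=56; issue SUB r0<-Add1  regs: r0:Add1,r1:Add2,r2:6,r3:6
  c11: stall  regs: r0:Add1,r1:Add2,r2:6,r3:6
  c12: CDB Add2=-50; issue ADD r0<-Add2  regs: r0:Add2,r1:-50,r2:6,r3:6
  c13: -  regs: r0:Add2,r1:-50,r2:6,r3:6
  c14: CDB Add1=-56  regs: r0:Add2,r1:-50,r2:6,r3:6

STATUS = VALUE -50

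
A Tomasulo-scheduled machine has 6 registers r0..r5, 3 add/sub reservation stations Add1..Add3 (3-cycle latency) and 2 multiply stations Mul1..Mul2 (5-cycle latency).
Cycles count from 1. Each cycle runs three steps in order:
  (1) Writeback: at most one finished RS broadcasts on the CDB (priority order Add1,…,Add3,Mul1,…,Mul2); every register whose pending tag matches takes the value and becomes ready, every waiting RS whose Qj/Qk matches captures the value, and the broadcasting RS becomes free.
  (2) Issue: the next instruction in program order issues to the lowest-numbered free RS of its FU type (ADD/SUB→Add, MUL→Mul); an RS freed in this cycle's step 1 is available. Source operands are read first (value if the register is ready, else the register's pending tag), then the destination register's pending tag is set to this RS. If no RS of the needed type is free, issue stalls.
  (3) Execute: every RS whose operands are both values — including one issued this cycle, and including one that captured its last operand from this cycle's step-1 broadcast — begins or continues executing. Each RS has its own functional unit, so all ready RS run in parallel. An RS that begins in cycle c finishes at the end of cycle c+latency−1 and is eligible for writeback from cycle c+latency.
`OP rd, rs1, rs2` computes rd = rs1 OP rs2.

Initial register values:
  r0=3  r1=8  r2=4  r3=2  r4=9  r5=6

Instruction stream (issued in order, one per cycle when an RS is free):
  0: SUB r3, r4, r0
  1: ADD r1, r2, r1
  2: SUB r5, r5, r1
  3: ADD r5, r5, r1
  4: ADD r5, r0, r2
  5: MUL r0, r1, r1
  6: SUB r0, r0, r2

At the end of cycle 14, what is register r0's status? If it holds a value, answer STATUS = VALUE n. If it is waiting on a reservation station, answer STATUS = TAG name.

STATUS = VALUE 140

c1: issue SUB r3<-Add1 | r0:3,r1:8,r2:4,r3:Add1,r4:9,r5:6
c2: issue ADD r1<-Add2 | r0:3,r1:Add2,r2:4,r3:Add1,r4:9,r5:6
c3: issue SUB r5<-Add3 | r0:3,r1:Add2,r2:4,r3:Add1,r4:9,r5:Add3
c4: CDB Add1=6; issue ADD r5<-Add1 | r0:3,r1:Add2,r2:4,r3:6,r4:9,r5:Add1
c5: CDB Add2=12; issue ADD r5<-Add2 | r0:3,r1:12,r2:4,r3:6,r4:9,r5:Add2
c6: issue MUL r0<-Mul1 | r0:Mul1,r1:12,r2:4,r3:6,r4:9,r5:Add2
c7: stall | r0:Mul1,r1:12,r2:4,r3:6,r4:9,r5:Add2
c8: CDB Add2=7; issue SUB r0<-Add2 | r0:Add2,r1:12,r2:4,r3:6,r4:9,r5:7
c9: CDB Add3=-6 | r0:Add2,r1:12,r2:4,r3:6,r4:9,r5:7
c10: - | r0:Add2,r1:12,r2:4,r3:6,r4:9,r5:7
c11: CDB Mul1=144 | r0:Add2,r1:12,r2:4,r3:6,r4:9,r5:7
c12: CDB Add1=6 | r0:Add2,r1:12,r2:4,r3:6,r4:9,r5:7
c13: - | r0:Add2,r1:12,r2:4,r3:6,r4:9,r5:7
c14: CDB Add2=140 | r0:140,r1:12,r2:4,r3:6,r4:9,r5:7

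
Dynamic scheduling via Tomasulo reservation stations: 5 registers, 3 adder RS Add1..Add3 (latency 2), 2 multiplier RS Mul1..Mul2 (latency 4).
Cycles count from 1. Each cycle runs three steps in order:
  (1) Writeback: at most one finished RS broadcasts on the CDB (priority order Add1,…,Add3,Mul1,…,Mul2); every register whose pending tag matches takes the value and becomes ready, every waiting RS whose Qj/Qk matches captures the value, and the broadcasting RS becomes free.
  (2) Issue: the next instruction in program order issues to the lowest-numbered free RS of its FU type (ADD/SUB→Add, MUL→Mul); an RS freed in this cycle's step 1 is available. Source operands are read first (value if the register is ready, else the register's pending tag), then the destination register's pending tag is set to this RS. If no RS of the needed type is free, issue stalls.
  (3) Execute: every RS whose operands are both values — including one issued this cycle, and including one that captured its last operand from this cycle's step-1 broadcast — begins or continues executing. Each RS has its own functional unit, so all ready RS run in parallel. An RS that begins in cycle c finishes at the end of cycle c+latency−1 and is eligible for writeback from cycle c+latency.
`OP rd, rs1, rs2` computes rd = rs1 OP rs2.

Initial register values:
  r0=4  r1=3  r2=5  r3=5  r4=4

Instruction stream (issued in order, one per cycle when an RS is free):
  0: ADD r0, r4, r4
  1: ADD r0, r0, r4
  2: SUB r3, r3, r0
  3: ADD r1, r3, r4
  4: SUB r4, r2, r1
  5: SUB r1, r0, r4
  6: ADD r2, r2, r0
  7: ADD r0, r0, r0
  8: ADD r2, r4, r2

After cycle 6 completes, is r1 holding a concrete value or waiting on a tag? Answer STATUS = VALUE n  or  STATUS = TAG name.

STATUS = TAG Add3

  c1: issue ADD r0<-Add1  regs: r0:Add1,r1:3,r2:5,r3:5,r4:4
  c2: issue ADD r0<-Add2  regs: r0:Add2,r1:3,r2:5,r3:5,r4:4
  c3: CDB Add1=8; issue SUB r3<-Add1  regs: r0:Add2,r1:3,r2:5,r3:Add1,r4:4
  c4: issue ADD r1<-Add3  regs: r0:Add2,r1:Add3,r2:5,r3:Add1,r4:4
  c5: CDB Add2=12; issue SUB r4<-Add2  regs: r0:12,r1:Add3,r2:5,r3:Add1,r4:Add2
  c6: stall  regs: r0:12,r1:Add3,r2:5,r3:Add1,r4:Add2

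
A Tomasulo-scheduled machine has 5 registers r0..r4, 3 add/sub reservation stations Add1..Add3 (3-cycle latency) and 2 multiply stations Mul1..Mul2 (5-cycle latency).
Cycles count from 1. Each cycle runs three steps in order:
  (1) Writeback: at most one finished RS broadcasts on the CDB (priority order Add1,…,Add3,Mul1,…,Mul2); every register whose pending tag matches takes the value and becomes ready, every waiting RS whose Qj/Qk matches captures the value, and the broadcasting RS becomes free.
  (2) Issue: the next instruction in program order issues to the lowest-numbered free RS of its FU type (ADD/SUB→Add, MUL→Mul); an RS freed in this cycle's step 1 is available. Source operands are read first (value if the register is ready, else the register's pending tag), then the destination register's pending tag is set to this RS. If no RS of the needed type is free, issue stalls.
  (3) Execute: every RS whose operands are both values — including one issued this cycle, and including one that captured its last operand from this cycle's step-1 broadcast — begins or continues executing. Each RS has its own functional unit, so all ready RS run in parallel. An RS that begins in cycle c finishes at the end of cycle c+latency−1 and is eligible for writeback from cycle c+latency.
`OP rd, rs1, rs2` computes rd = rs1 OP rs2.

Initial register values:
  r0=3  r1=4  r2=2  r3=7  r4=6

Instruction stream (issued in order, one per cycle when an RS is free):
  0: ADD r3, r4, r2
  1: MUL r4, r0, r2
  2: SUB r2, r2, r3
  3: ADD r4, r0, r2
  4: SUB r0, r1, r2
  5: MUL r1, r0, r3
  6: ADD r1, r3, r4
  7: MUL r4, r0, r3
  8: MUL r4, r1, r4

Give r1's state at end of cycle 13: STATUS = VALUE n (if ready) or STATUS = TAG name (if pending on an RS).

STATUS = VALUE 5

  c1: issue ADD r3<-Add1  regs: r0:3,r1:4,r2:2,r3:Add1,r4:6
  c2: issue MUL r4<-Mul1  regs: r0:3,r1:4,r2:2,r3:Add1,r4:Mul1
  c3: issue SUB r2<-Add2  regs: r0:3,r1:4,r2:Add2,r3:Add1,r4:Mul1
  c4: CDB Add1=8; issue ADD r4<-Add1  regs: r0:3,r1:4,r2:Add2,r3:8,r4:Add1
  c5: issue SUB r0<-Add3  regs: r0:Add3,r1:4,r2:Add2,r3:8,r4:Add1
  c6: issue MUL r1<-Mul2  regs: r0:Add3,r1:Mul2,r2:Add2,r3:8,r4:Add1
  c7: CDB Add2=-6; issue ADD r1<-Add2  regs: r0:Add3,r1:Add2,r2:-6,r3:8,r4:Add1
  c8: CDB Mul1=6; issue MUL r4<-Mul1  regs: r0:Add3,r1:Add2,r2:-6,r3:8,r4:Mul1
  c9: stall  regs: r0:Add3,r1:Add2,r2:-6,r3:8,r4:Mul1
  c10: CDB Add1=-3; stall  regs: r0:Add3,r1:Add2,r2:-6,r3:8,r4:Mul1
  c11: CDB Add3=10; stall  regs: r0:10,r1:Add2,r2:-6,r3:8,r4:Mul1
  c12: stall  regs: r0:10,r1:Add2,r2:-6,r3:8,r4:Mul1
  c13: CDB Add2=5; stall  regs: r0:10,r1:5,r2:-6,r3:8,r4:Mul1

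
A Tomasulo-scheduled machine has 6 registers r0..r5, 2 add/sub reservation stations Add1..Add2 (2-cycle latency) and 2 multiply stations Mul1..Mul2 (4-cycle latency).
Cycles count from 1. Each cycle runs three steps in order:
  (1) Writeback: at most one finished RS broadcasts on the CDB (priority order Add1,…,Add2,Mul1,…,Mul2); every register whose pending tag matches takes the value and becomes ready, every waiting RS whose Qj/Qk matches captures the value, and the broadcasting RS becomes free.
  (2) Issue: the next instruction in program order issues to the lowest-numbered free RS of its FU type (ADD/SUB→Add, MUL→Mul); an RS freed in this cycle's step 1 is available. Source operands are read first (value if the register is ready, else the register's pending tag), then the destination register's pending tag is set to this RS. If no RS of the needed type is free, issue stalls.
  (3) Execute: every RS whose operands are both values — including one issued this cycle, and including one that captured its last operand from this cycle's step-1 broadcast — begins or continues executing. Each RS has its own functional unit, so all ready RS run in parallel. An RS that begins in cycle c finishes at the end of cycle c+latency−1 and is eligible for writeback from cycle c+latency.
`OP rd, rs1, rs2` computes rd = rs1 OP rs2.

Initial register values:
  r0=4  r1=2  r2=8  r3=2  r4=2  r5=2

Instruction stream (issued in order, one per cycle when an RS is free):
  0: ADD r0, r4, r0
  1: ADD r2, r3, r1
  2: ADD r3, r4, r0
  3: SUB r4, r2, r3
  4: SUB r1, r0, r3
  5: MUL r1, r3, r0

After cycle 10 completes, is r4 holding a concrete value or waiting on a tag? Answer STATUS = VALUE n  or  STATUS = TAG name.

c1: issue ADD r0<-Add1 | r0:Add1,r1:2,r2:8,r3:2,r4:2,r5:2
c2: issue ADD r2<-Add2 | r0:Add1,r1:2,r2:Add2,r3:2,r4:2,r5:2
c3: CDB Add1=6; issue ADD r3<-Add1 | r0:6,r1:2,r2:Add2,r3:Add1,r4:2,r5:2
c4: CDB Add2=4; issue SUB r4<-Add2 | r0:6,r1:2,r2:4,r3:Add1,r4:Add2,r5:2
c5: CDB Add1=8; issue SUB r1<-Add1 | r0:6,r1:Add1,r2:4,r3:8,r4:Add2,r5:2
c6: issue MUL r1<-Mul1 | r0:6,r1:Mul1,r2:4,r3:8,r4:Add2,r5:2
c7: CDB Add1=-2 | r0:6,r1:Mul1,r2:4,r3:8,r4:Add2,r5:2
c8: CDB Add2=-4 | r0:6,r1:Mul1,r2:4,r3:8,r4:-4,r5:2
c9: - | r0:6,r1:Mul1,r2:4,r3:8,r4:-4,r5:2
c10: CDB Mul1=48 | r0:6,r1:48,r2:4,r3:8,r4:-4,r5:2

STATUS = VALUE -4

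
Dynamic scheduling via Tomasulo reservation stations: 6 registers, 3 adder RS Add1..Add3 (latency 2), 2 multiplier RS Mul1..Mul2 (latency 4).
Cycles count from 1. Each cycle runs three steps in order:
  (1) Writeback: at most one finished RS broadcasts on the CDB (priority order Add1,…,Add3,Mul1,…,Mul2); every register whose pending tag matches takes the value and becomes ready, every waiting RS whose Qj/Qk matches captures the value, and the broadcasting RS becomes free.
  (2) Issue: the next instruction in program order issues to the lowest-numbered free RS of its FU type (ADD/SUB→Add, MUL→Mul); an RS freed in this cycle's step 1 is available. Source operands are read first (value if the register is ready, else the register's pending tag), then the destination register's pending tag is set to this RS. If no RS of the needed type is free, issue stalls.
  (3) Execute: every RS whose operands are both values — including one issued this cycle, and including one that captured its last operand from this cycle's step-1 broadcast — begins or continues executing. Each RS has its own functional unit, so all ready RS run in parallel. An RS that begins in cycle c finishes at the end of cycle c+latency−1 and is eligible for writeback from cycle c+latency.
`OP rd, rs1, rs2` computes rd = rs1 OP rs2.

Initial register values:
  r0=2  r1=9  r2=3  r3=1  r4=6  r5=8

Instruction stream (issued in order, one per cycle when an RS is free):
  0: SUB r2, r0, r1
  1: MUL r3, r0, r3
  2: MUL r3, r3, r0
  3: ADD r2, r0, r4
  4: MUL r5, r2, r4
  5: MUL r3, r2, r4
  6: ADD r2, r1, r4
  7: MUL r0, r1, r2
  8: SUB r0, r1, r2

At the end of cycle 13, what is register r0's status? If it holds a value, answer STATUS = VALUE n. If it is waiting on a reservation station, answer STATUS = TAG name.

cycle 1: issue SUB r2<-Add1 // r0:2,r1:9,r2:Add1,r3:1,r4:6,r5:8
cycle 2: issue MUL r3<-Mul1 // r0:2,r1:9,r2:Add1,r3:Mul1,r4:6,r5:8
cycle 3: CDB Add1=-7; issue MUL r3<-Mul2 // r0:2,r1:9,r2:-7,r3:Mul2,r4:6,r5:8
cycle 4: issue ADD r2<-Add1 // r0:2,r1:9,r2:Add1,r3:Mul2,r4:6,r5:8
cycle 5: stall // r0:2,r1:9,r2:Add1,r3:Mul2,r4:6,r5:8
cycle 6: CDB Add1=8; stall // r0:2,r1:9,r2:8,r3:Mul2,r4:6,r5:8
cycle 7: CDB Mul1=2; issue MUL r5<-Mul1 // r0:2,r1:9,r2:8,r3:Mul2,r4:6,r5:Mul1
cycle 8: stall // r0:2,r1:9,r2:8,r3:Mul2,r4:6,r5:Mul1
cycle 9: stall // r0:2,r1:9,r2:8,r3:Mul2,r4:6,r5:Mul1
cycle 10: stall // r0:2,r1:9,r2:8,r3:Mul2,r4:6,r5:Mul1
cycle 11: CDB Mul1=48; issue MUL r3<-Mul1 // r0:2,r1:9,r2:8,r3:Mul1,r4:6,r5:48
cycle 12: CDB Mul2=4; issue ADD r2<-Add1 // r0:2,r1:9,r2:Add1,r3:Mul1,r4:6,r5:48
cycle 13: issue MUL r0<-Mul2 // r0:Mul2,r1:9,r2:Add1,r3:Mul1,r4:6,r5:48

STATUS = TAG Mul2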